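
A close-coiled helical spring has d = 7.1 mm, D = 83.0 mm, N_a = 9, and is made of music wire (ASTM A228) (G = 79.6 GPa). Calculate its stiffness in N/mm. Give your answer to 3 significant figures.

k = Gd⁴/(8D³N_a) = (79.6×10³ × 7.1⁴) / (8 × 83.0³ × 9)
  = 2.02277e+08 / 4.11687e+07 = 4.9134 N/mm

4.91 N/mm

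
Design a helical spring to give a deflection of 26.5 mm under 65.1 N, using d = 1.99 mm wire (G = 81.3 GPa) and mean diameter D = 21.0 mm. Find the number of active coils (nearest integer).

7

Required rate k = F/δ = 65.1/26.5 = 2.4566 N/mm
N_a = Gd⁴/(8D³k) = (81.3×10³ × 1.99⁴)/(8 × 21.0³ × 2.4566)
    = 1.27498e+06 / 182005 = 7.005 → 7 coils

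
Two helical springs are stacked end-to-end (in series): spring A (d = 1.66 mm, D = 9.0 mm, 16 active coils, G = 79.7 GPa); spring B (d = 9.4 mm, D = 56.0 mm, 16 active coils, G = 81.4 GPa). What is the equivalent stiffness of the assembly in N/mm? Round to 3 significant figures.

k_A = Gd⁴/(8D³N_a) = (79.7×10³)(1.66⁴)/(8·9.0³·16) = 6.4856 N/mm
k_B = Gd⁴/(8D³N_a) = (81.4×10³)(9.4⁴)/(8·56.0³·16) = 28.272 N/mm
Series: 1/k_eq = 1/6.4856 + 1/28.272 = 0.18956; k_eq = 5.2755 N/mm

5.28 N/mm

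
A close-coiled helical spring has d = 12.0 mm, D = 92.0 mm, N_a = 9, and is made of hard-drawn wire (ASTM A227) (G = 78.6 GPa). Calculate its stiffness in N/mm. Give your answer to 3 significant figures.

k = Gd⁴/(8D³N_a) = (78.6×10³ × 12.0⁴) / (8 × 92.0³ × 9)
  = 1.62985e+09 / 5.60655e+07 = 29.07 N/mm

29.1 N/mm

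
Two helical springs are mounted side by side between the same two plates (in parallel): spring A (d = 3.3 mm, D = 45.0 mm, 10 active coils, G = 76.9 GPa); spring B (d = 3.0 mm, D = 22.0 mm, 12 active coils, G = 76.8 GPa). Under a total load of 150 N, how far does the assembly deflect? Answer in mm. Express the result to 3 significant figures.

k_A = Gd⁴/(8D³N_a) = (76.9×10³)(3.3⁴)/(8·45.0³·10) = 1.251 N/mm
k_B = Gd⁴/(8D³N_a) = (76.8×10³)(3.0⁴)/(8·22.0³·12) = 6.0856 N/mm
Parallel: k_eq = 1.251 + 6.0856 = 7.3366 N/mm
δ = F/k_eq = 150/7.3366 = 20.445 mm

20.4 mm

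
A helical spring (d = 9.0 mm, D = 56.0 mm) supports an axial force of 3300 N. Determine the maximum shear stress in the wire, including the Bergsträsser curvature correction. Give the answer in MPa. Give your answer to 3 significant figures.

793 MPa

Spring index C = D/d = 56.0/9.0 = 6.2222
K_B = (4C+2)/(4C−3) = 26.889/21.889 = 1.2284
τ₀ = 8FD/(πd³) = 8·3300·56.0/(π·9.0³) = 1.4784e+06/2290.2 = 645.53 MPa
τ_max = K·τ₀ = 1.2284 × 645.53 = 792.98 MPa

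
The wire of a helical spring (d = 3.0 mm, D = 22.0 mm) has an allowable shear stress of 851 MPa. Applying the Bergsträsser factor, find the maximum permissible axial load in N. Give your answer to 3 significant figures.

C = D/d = 22.0/3.0 = 7.3333
K_B = (4C+2)/(4C−3) = 31.333/26.333 = 1.1899
τ_max = K·8FD/(πd³) → F_max = τ_allow·πd³/(8DK)
F_max = 851·π·3.0³/(8·22.0·1.1899) = 72184/209.42 = 344.69 N

345 N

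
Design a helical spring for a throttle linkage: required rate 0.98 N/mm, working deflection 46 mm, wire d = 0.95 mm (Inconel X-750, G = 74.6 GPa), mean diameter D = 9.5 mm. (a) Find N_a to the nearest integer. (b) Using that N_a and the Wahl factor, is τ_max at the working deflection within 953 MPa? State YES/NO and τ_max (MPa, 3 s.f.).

N_a = Gd⁴/(8D³k) = (74.6×10³)(0.95⁴)/(8·9.5³·0.98) = 9.04 → N_a = 9
Actual rate k = Gd⁴/(8D³·9) = 0.98431 N/mm
Working load F = kδ = 0.98431·46 = 45.278 N
C = 9.5/0.95 = 10.0000; K_W = (4C−1)/(4C−4)+0.615/C = 1.1448
τ_max = K_W·8FD/(πd³) = 1.1448·1277.6 = 1462.6 MPa
τ_max > 953 MPa → exceeds allowable

(a) 9 coils; (b) NO, τ_max = 1460 MPa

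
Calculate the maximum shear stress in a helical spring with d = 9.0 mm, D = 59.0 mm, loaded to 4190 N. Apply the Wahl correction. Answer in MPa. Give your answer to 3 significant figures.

1060 MPa

Spring index C = D/d = 59.0/9.0 = 6.5556
K_W = (4C−1)/(4C−4) + 0.615/C = 25.222/22.222 + 0.0938 = 1.2288
τ₀ = 8FD/(πd³) = 8·4190·59.0/(π·9.0³) = 1.97768e+06/2290.2 = 863.53 MPa
τ_max = K·τ₀ = 1.2288 × 863.53 = 1061.1 MPa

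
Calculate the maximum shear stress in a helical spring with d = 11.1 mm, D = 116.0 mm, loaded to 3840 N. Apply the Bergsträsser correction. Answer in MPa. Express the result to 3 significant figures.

Spring index C = D/d = 116.0/11.1 = 10.4505
K_B = (4C+2)/(4C−3) = 43.802/38.802 = 1.1289
τ₀ = 8FD/(πd³) = 8·3840·116.0/(π·11.1³) = 3.56352e+06/4296.5 = 829.39 MPa
τ_max = K·τ₀ = 1.1289 × 829.39 = 936.27 MPa

936 MPa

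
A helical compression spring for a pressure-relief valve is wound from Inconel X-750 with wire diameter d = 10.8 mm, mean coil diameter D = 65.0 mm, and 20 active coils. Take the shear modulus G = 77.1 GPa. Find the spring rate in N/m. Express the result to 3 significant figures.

k = Gd⁴/(8D³N_a) = (77.1×10³ × 10.8⁴) / (8 × 65.0³ × 20)
  = 1.04894e+09 / 4.394e+07 = 23.872 N/mm = 23872 N/m

23900 N/m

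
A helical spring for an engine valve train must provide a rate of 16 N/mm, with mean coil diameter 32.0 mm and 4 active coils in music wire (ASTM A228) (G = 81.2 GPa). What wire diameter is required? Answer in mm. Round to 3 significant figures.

3.79 mm

d = (8D³N_a·k / G)^(1/4) = (8·32.0³·4·16 / (81.2×10³))^0.25
  = (206.62)^0.25 = 3.7913 mm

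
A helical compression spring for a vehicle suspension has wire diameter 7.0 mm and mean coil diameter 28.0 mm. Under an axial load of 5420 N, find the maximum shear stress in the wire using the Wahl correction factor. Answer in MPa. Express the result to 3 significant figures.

Spring index C = D/d = 28.0/7.0 = 4.0000
K_W = (4C−1)/(4C−4) + 0.615/C = 15.000/12.000 + 0.1537 = 1.4038
τ₀ = 8FD/(πd³) = 8·5420·28.0/(π·7.0³) = 1.21408e+06/1077.6 = 1126.7 MPa
τ_max = K·τ₀ = 1.4038 × 1126.7 = 1581.6 MPa

1580 MPa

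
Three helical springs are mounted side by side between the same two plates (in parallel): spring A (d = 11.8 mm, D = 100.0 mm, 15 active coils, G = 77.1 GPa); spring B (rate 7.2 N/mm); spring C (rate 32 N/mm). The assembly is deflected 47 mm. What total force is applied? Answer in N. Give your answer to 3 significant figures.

k_A = Gd⁴/(8D³N_a) = (77.1×10³)(11.8⁴)/(8·100.0³·15) = 12.457 N/mm
Parallel: k_eq = 12.457 + 7.2 + 32 = 51.657 N/mm
F = k_eq·δ = 51.657·47 = 2427.9 N

2430 N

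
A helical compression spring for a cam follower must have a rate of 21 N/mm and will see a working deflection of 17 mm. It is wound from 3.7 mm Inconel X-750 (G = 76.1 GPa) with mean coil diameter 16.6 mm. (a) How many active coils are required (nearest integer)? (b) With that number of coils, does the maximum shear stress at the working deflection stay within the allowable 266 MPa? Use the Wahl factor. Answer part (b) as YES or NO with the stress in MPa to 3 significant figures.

(a) 19 coils; (b) NO, τ_max = 394 MPa

N_a = Gd⁴/(8D³k) = (76.1×10³)(3.7⁴)/(8·16.6³·21) = 18.56 → N_a = 19
Actual rate k = Gd⁴/(8D³·19) = 20.513 N/mm
Working load F = kδ = 20.513·17 = 348.72 N
C = 16.6/3.7 = 4.4865; K_W = (4C−1)/(4C−4)+0.615/C = 1.3522
τ_max = K_W·8FD/(πd³) = 1.3522·291.02 = 393.51 MPa
τ_max > 266 MPa → exceeds allowable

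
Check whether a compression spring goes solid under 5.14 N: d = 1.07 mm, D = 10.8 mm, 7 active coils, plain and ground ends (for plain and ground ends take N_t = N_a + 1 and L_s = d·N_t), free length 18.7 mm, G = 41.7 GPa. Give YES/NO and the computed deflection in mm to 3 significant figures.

k = Gd⁴/(8D³N_a) = (41.7×10³)(1.07⁴)/(8·10.8³·7) = 0.77484 N/mm
N_t = 8; L_s = 1.07·8 = 8.56 mm; δ_solid = L₀ − L_s = 18.7 − 8.56 = 10.14 mm
δ = F/k = 5.14/0.77484 = 6.6336 mm
δ < δ_solid → spring does not go solid

NO, δ = 6.63 mm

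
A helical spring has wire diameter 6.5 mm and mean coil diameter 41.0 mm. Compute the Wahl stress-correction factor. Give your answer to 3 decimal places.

C = D/d = 41.0/6.5 = 6.3077
K_W = (4C−1)/(4C−4) + 0.615/C = 24.231/21.231 + 0.0975 = 1.2388

1.239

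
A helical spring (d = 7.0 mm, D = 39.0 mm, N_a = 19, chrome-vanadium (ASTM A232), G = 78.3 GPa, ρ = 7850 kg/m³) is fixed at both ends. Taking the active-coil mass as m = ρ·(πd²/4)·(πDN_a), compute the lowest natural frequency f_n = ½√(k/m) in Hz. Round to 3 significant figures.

86.1 Hz

k = Gd⁴/(8D³N_a) = (78.3×10³)(7.0⁴)/(8·39.0³·19) = 20.851 N/mm = 20851 N/m
Wire length L = πDN_a = π·39.0·19 = 2327.9 mm
m = ρ·(πd²/4)·L = 7850 × 38.485×10⁻⁶ m² × 2.3279 m = 0.70327 kg
f_n = ½√(k/m) = 0.5·√(20851/0.70327) = 0.5·√(29648) = 86.093 Hz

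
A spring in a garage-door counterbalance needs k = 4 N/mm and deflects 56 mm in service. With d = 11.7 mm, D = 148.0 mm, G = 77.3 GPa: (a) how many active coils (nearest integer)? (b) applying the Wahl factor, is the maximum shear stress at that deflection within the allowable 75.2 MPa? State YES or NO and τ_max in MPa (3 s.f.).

(a) 14 coils; (b) YES, τ_max = 58.5 MPa

N_a = Gd⁴/(8D³k) = (77.3×10³)(11.7⁴)/(8·148.0³·4) = 13.96 → N_a = 14
Actual rate k = Gd⁴/(8D³·14) = 3.9895 N/mm
Working load F = kδ = 3.9895·56 = 223.41 N
C = 148.0/11.7 = 12.6496; K_W = (4C−1)/(4C−4)+0.615/C = 1.1130
τ_max = K_W·8FD/(πd³) = 1.1130·52.572 = 58.512 MPa
τ_max ≤ 75.2 MPa → acceptable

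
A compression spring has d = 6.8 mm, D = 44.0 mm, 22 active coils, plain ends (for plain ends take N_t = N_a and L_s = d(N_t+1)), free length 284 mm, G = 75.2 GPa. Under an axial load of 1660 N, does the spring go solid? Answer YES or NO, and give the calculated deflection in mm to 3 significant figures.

YES, δ = 155 mm

k = Gd⁴/(8D³N_a) = (75.2×10³)(6.8⁴)/(8·44.0³·22) = 10.725 N/mm
N_t = 22; L_s = 6.8·23 = 156.4 mm; δ_solid = L₀ − L_s = 284 − 156.4 = 127.6 mm
δ = F/k = 1660/10.725 = 154.78 mm
δ ≥ δ_solid → spring goes solid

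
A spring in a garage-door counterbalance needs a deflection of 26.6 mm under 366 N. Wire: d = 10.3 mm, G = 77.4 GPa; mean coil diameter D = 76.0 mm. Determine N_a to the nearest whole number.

Required rate k = F/δ = 366/26.6 = 13.759 N/mm
N_a = Gd⁴/(8D³k) = (77.4×10³ × 10.3⁴)/(8 × 76.0³ × 13.759)
    = 8.71144e+08 / 4.83204e+07 = 18.03 → 18 coils

18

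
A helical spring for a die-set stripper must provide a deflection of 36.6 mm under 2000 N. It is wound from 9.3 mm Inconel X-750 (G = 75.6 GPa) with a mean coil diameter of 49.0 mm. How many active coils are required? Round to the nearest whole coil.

11

Required rate k = F/δ = 2000/36.6 = 54.645 N/mm
N_a = Gd⁴/(8D³k) = (75.6×10³ × 9.3⁴)/(8 × 49.0³ × 54.645)
    = 5.65527e+08 / 5.14313e+07 = 11 → 11 coils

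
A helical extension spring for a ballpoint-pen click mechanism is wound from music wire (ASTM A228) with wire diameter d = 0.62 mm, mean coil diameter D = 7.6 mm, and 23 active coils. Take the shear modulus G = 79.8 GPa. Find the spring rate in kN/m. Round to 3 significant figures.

k = Gd⁴/(8D³N_a) = (79.8×10³ × 0.62⁴) / (8 × 7.6³ × 23)
  = 11791.5 / 80771.6 = 0.14599 N/mm

0.146 kN/m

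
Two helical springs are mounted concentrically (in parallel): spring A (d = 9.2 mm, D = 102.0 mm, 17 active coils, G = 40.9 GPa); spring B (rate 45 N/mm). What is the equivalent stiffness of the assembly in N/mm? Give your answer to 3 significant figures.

k_A = Gd⁴/(8D³N_a) = (40.9×10³)(9.2⁴)/(8·102.0³·17) = 2.0302 N/mm
Parallel: k_eq = 2.0302 + 45 = 47.03 N/mm

47.0 N/mm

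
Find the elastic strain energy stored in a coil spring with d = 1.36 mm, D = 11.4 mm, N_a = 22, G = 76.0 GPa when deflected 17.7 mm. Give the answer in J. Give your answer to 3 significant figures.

k = Gd⁴/(8D³N_a) = (76.0×10³)(1.36⁴)/(8·11.4³·22) = 0.99711 N/mm
U = ½kδ² = 0.5 × 0.99711 × 17.7² = 156.19 N·mm = 0.15619 J

0.156 J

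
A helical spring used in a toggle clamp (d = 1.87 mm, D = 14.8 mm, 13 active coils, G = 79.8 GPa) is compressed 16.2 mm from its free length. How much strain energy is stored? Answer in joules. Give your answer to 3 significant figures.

k = Gd⁴/(8D³N_a) = (79.8×10³)(1.87⁴)/(8·14.8³·13) = 2.8943 N/mm
U = ½kδ² = 0.5 × 2.8943 × 16.2² = 379.8 N·mm = 0.3798 J

0.380 J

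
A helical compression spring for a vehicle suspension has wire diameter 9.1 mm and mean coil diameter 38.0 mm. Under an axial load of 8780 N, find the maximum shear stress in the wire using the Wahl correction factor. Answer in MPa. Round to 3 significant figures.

Spring index C = D/d = 38.0/9.1 = 4.1758
K_W = (4C−1)/(4C−4) + 0.615/C = 15.703/12.703 + 0.1473 = 1.3834
τ₀ = 8FD/(πd³) = 8·8780·38.0/(π·9.1³) = 2.66912e+06/2367.4 = 1127.4 MPa
τ_max = K·τ₀ = 1.3834 × 1127.4 = 1559.7 MPa

1560 MPa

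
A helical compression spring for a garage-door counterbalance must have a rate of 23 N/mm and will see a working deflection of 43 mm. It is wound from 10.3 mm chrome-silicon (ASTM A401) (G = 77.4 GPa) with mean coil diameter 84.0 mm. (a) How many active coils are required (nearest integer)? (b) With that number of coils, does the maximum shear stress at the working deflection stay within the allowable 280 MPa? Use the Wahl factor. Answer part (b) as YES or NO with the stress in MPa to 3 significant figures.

(a) 8 coils; (b) YES, τ_max = 228 MPa

N_a = Gd⁴/(8D³k) = (77.4×10³)(10.3⁴)/(8·84.0³·23) = 7.988 → N_a = 8
Actual rate k = Gd⁴/(8D³·8) = 22.965 N/mm
Working load F = kδ = 22.965·43 = 987.51 N
C = 84.0/10.3 = 8.1553; K_W = (4C−1)/(4C−4)+0.615/C = 1.1802
τ_max = K_W·8FD/(πd³) = 1.1802·193.31 = 228.15 MPa
τ_max ≤ 280 MPa → acceptable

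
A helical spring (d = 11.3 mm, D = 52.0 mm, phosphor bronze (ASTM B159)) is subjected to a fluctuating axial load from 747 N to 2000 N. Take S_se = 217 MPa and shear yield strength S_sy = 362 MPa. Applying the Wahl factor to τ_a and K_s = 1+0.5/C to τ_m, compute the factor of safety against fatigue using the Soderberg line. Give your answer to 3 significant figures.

C = D/d = 52.0/11.3 = 4.6018; K_W = (4C−1)/(4C−4)+0.615/C = 1.3419; K_s = 1+0.5/C = 1.1087
F_a = (F_max−F_min)/2 = 626.5 N; F_m = (F_max+F_min)/2 = 1373.5 N
τ_a = K_W·8F_aD/(πd³) = 1.3419 × 57.495 = 77.151 MPa
τ_m = K_s·8F_mD/(πd³) = 1.1087 × 126.05 = 139.74 MPa
Soderberg: 1/n_f = τ_a/S_se + τ_m/S_sy = 77.151/217 + 139.74/362 = 0.35553 + 0.38603 = 0.74157
n_f = 1/0.74157 = 1.348

1.35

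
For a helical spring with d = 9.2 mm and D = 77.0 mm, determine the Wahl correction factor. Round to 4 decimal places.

1.1753

C = D/d = 77.0/9.2 = 8.3696
K_W = (4C−1)/(4C−4) + 0.615/C = 32.478/29.478 + 0.0735 = 1.1753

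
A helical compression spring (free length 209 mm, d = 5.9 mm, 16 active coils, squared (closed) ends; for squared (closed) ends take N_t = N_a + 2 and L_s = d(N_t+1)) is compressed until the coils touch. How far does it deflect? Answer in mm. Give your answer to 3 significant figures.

96.9 mm

N_t = 18; L_s = 5.9·19 = 112.1 mm
δ_solid = L₀ − L_s = 209 − 112.1 = 96.9 mm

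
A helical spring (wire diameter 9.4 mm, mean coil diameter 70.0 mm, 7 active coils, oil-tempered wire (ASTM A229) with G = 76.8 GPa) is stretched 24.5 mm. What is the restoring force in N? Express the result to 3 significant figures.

k = Gd⁴/(8D³N_a) = (76.8×10³)(9.4⁴)/(8·70.0³·7) = 31.217 N/mm
F = k·δ = 31.217 × 24.5 = 764.82 N

765 N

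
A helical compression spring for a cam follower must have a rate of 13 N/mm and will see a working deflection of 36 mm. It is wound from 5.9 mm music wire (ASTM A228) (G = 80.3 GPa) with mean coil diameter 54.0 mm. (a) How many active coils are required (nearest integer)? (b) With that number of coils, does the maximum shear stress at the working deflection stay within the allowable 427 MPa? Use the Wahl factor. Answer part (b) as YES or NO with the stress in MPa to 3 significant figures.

N_a = Gd⁴/(8D³k) = (80.3×10³)(5.9⁴)/(8·54.0³·13) = 5.942 → N_a = 6
Actual rate k = Gd⁴/(8D³·6) = 12.874 N/mm
Working load F = kδ = 12.874·36 = 463.45 N
C = 54.0/5.9 = 9.1525; K_W = (4C−1)/(4C−4)+0.615/C = 1.1592
τ_max = K_W·8FD/(πd³) = 1.1592·310.3 = 359.7 MPa
τ_max ≤ 427 MPa → acceptable

(a) 6 coils; (b) YES, τ_max = 360 MPa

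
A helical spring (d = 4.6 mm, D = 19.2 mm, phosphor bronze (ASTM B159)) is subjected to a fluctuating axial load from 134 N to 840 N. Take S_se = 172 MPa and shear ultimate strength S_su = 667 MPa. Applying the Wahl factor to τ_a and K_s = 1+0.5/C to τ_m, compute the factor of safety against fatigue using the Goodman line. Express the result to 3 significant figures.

C = D/d = 19.2/4.6 = 4.1739; K_W = (4C−1)/(4C−4)+0.615/C = 1.3836; K_s = 1+0.5/C = 1.1198
F_a = (F_max−F_min)/2 = 353 N; F_m = (F_max+F_min)/2 = 487 N
τ_a = K_W·8F_aD/(πd³) = 1.3836 × 177.31 = 245.34 MPa
τ_m = K_s·8F_mD/(πd³) = 1.1198 × 244.62 = 273.93 MPa
Goodman: 1/n_f = τ_a/S_se + τ_m/S_su = 245.34/172 + 273.93/667 = 1.42639 + 0.41068 = 1.8371
n_f = 1/1.8371 = 0.5443

0.544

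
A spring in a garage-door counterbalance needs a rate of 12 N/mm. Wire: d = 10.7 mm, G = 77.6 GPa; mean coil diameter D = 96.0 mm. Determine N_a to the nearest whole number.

N_a = Gd⁴/(8D³k) = (77.6×10³ × 10.7⁴)/(8 × 96.0³ × 12)
    = 1.01718e+09 / 8.49347e+07 = 11.98 → 12 coils

12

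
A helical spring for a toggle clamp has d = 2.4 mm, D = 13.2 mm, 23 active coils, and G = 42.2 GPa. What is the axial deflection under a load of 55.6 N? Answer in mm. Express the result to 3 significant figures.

k = Gd⁴/(8D³N_a) = (42.2×10³)(2.4⁴)/(8·13.2³·23) = 3.3084 N/mm
δ = F/k = 55.6 / 3.3084 = 16.806 mm

16.8 mm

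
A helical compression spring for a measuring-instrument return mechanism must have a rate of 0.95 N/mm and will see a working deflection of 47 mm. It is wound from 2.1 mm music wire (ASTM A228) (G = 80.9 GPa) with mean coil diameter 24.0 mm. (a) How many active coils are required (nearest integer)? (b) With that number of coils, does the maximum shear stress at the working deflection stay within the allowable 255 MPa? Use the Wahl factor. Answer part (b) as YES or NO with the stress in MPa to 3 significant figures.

(a) 15 coils; (b) NO, τ_max = 331 MPa

N_a = Gd⁴/(8D³k) = (80.9×10³)(2.1⁴)/(8·24.0³·0.95) = 14.98 → N_a = 15
Actual rate k = Gd⁴/(8D³·15) = 0.94844 N/mm
Working load F = kδ = 0.94844·47 = 44.577 N
C = 24.0/2.1 = 11.4286; K_W = (4C−1)/(4C−4)+0.615/C = 1.1257
τ_max = K_W·8FD/(πd³) = 1.1257·294.17 = 331.16 MPa
τ_max > 255 MPa → exceeds allowable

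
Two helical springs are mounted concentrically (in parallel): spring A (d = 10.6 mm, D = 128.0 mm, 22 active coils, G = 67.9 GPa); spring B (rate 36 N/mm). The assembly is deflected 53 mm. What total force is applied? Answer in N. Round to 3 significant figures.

k_A = Gd⁴/(8D³N_a) = (67.9×10³)(10.6⁴)/(8·128.0³·22) = 2.3225 N/mm
Parallel: k_eq = 2.3225 + 36 = 38.322 N/mm
F = k_eq·δ = 38.322·53 = 2031.1 N

2030 N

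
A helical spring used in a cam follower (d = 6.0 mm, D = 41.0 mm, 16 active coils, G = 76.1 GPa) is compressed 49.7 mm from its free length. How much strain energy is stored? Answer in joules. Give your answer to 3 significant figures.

13.8 J

k = Gd⁴/(8D³N_a) = (76.1×10³)(6.0⁴)/(8·41.0³·16) = 11.18 N/mm
U = ½kδ² = 0.5 × 11.18 × 49.7² = 13807 N·mm = 13.807 J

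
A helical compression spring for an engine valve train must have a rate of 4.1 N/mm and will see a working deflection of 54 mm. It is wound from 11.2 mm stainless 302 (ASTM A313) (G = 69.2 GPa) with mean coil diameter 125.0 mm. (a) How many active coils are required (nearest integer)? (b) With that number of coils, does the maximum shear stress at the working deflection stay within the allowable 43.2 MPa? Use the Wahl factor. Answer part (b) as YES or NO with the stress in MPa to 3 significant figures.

(a) 17 coils; (b) NO, τ_max = 56.6 MPa

N_a = Gd⁴/(8D³k) = (69.2×10³)(11.2⁴)/(8·125.0³·4.1) = 17 → N_a = 17
Actual rate k = Gd⁴/(8D³·17) = 4.0993 N/mm
Working load F = kδ = 4.0993·54 = 221.36 N
C = 125.0/11.2 = 11.1607; K_W = (4C−1)/(4C−4)+0.615/C = 1.1289
τ_max = K_W·8FD/(πd³) = 1.1289·50.153 = 56.619 MPa
τ_max > 43.2 MPa → exceeds allowable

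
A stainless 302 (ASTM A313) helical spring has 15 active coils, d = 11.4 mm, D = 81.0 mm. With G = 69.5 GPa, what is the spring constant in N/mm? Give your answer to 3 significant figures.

18.4 N/mm

k = Gd⁴/(8D³N_a) = (69.5×10³ × 11.4⁴) / (8 × 81.0³ × 15)
  = 1.17383e+09 / 6.37729e+07 = 18.406 N/mm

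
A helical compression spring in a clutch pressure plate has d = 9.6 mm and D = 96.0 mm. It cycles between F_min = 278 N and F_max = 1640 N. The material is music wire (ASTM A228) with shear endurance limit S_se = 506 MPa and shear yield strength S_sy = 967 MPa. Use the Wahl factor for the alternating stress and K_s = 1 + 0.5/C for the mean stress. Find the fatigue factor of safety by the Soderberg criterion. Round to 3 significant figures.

C = D/d = 96.0/9.6 = 10.0000; K_W = (4C−1)/(4C−4)+0.615/C = 1.1448; K_s = 1+0.5/C = 1.0500
F_a = (F_max−F_min)/2 = 681 N; F_m = (F_max+F_min)/2 = 959 N
τ_a = K_W·8F_aD/(πd³) = 1.1448 × 188.17 = 215.42 MPa
τ_m = K_s·8F_mD/(πd³) = 1.0500 × 264.98 = 278.23 MPa
Soderberg: 1/n_f = τ_a/S_se + τ_m/S_sy = 215.42/506 + 278.23/967 = 0.42573 + 0.28773 = 0.71346
n_f = 1/0.71346 = 1.402

1.40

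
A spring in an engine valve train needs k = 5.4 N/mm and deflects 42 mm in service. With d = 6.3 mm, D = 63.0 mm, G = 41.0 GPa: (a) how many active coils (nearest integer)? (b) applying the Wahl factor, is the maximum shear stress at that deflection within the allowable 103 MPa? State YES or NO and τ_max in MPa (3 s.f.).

N_a = Gd⁴/(8D³k) = (41.0×10³)(6.3⁴)/(8·63.0³·5.4) = 5.979 → N_a = 6
Actual rate k = Gd⁴/(8D³·6) = 5.3812 N/mm
Working load F = kδ = 5.3812·42 = 226.01 N
C = 63.0/6.3 = 10.0000; K_W = (4C−1)/(4C−4)+0.615/C = 1.1448
τ_max = K_W·8FD/(πd³) = 1.1448·145.01 = 166.01 MPa
τ_max > 103 MPa → exceeds allowable

(a) 6 coils; (b) NO, τ_max = 166 MPa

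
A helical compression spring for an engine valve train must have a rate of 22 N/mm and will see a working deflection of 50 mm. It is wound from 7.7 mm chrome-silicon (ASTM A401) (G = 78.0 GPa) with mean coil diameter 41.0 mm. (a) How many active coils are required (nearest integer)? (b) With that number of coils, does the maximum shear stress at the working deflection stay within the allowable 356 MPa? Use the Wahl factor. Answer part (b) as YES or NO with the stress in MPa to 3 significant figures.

(a) 23 coils; (b) YES, τ_max = 319 MPa

N_a = Gd⁴/(8D³k) = (78.0×10³)(7.7⁴)/(8·41.0³·22) = 22.6 → N_a = 23
Actual rate k = Gd⁴/(8D³·23) = 21.622 N/mm
Working load F = kδ = 21.622·50 = 1081.1 N
C = 41.0/7.7 = 5.3247; K_W = (4C−1)/(4C−4)+0.615/C = 1.2889
τ_max = K_W·8FD/(πd³) = 1.2889·247.23 = 318.67 MPa
τ_max ≤ 356 MPa → acceptable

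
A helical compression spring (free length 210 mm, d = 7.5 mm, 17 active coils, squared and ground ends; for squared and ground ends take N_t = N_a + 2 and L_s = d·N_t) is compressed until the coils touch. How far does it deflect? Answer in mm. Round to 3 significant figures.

67.5 mm

N_t = 19; L_s = 7.5·19 = 142.5 mm
δ_solid = L₀ − L_s = 210 − 142.5 = 67.5 mm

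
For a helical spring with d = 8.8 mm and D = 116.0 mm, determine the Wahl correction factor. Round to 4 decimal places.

C = D/d = 116.0/8.8 = 13.1818
K_W = (4C−1)/(4C−4) + 0.615/C = 51.727/48.727 + 0.0467 = 1.1082

1.1082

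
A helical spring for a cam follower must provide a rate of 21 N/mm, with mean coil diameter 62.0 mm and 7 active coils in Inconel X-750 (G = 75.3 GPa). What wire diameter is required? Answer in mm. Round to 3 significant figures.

7.81 mm

d = (8D³N_a·k / G)^(1/4) = (8·62.0³·7·21 / (75.3×10³))^0.25
  = (3722.1)^0.25 = 7.8108 mm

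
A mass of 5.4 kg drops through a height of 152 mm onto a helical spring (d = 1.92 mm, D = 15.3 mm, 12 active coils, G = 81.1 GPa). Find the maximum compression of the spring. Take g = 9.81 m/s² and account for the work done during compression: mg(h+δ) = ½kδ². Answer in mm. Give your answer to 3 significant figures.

89.3 mm

k = Gd⁴/(8D³N_a) = (81.1×10³)(1.92⁴)/(8·15.3³·12) = 3.2054 N/mm
W = mg = 5.4 × 9.81 = 52.974 N
½kδ² − Wδ − Wh = 0 → δ = (W + √(W² + 2kWh))/k
δ = (52.974 + √(2806.2 + 51619.8))/3.2054 = (52.974 + 233.29)/3.2054 = 89.308 mm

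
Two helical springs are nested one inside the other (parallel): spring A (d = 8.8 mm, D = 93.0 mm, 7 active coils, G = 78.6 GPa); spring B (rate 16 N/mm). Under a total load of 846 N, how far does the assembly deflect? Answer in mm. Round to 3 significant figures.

k_A = Gd⁴/(8D³N_a) = (78.6×10³)(8.8⁴)/(8·93.0³·7) = 10.464 N/mm
Parallel: k_eq = 10.464 + 16 = 26.464 N/mm
δ = F/k_eq = 846/26.464 = 31.967 mm

32.0 mm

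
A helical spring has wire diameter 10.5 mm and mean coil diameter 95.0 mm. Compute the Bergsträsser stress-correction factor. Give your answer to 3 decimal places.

1.151

C = D/d = 95.0/10.5 = 9.0476
K_B = (4C+2)/(4C−3) = 38.190/33.190 = 1.1506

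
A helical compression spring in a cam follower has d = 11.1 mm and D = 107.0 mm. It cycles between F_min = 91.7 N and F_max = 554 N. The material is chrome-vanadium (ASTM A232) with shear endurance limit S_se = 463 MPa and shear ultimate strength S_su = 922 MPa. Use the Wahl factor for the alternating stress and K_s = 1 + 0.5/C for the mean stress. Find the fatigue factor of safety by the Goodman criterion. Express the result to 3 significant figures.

C = D/d = 107.0/11.1 = 9.6396; K_W = (4C−1)/(4C−4)+0.615/C = 1.1506; K_s = 1+0.5/C = 1.0519
F_a = (F_max−F_min)/2 = 231.15 N; F_m = (F_max+F_min)/2 = 322.85 N
τ_a = K_W·8F_aD/(πd³) = 1.1506 × 46.052 = 52.988 MPa
τ_m = K_s·8F_mD/(πd³) = 1.0519 × 64.321 = 67.658 MPa
Goodman: 1/n_f = τ_a/S_se + τ_m/S_su = 52.988/463 + 67.658/922 = 0.11444 + 0.07338 = 0.18783
n_f = 1/0.18783 = 5.324

5.32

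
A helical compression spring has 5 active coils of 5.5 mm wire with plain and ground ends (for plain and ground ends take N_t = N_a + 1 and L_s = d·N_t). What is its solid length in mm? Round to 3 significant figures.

plain and ground ends: N_t = N_a + 1 = 5 + 1 = 6
L_s = d·N_t = 5.5 × 6 = 33 mm

33.0 mm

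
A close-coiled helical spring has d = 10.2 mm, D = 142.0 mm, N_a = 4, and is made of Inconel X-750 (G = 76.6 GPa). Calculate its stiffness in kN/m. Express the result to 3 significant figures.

9.05 kN/m

k = Gd⁴/(8D³N_a) = (76.6×10³ × 10.2⁴) / (8 × 142.0³ × 4)
  = 8.29143e+08 / 9.16252e+07 = 9.0493 N/mm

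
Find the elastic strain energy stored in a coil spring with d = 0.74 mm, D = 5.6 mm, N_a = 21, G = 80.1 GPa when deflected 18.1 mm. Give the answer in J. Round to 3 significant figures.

0.133 J

k = Gd⁴/(8D³N_a) = (80.1×10³)(0.74⁴)/(8·5.6³·21) = 0.81412 N/mm
U = ½kδ² = 0.5 × 0.81412 × 18.1² = 133.36 N·mm = 0.13336 J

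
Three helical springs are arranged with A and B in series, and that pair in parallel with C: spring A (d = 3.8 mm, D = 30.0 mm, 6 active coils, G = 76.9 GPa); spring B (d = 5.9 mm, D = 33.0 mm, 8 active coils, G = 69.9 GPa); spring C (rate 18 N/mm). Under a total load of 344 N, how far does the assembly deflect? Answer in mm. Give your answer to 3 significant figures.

12.6 mm

k_A = Gd⁴/(8D³N_a) = (76.9×10³)(3.8⁴)/(8·30.0³·6) = 12.372 N/mm
k_B = Gd⁴/(8D³N_a) = (69.9×10³)(5.9⁴)/(8·33.0³·8) = 36.827 N/mm
Springs A,B series: k_AB = 1/(1/12.372+1/36.827) = 9.2611 N/mm; parallel with C: k_eq = 9.2611+18 = 27.261 N/mm
δ = F/k_eq = 344/27.261 = 12.619 mm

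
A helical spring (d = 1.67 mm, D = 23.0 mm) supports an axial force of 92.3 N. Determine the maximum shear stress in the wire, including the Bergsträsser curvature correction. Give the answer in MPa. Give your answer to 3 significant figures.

1270 MPa

Spring index C = D/d = 23.0/1.67 = 13.7725
K_B = (4C+2)/(4C−3) = 57.090/52.090 = 1.0960
τ₀ = 8FD/(πd³) = 8·92.3·23.0/(π·1.67³) = 16983.2/14.632 = 1160.7 MPa
τ_max = K·τ₀ = 1.0960 × 1160.7 = 1272.1 MPa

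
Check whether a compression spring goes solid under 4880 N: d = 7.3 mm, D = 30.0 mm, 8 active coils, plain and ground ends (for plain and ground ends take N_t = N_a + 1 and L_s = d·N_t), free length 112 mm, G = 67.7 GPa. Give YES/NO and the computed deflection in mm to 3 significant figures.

NO, δ = 43.9 mm

k = Gd⁴/(8D³N_a) = (67.7×10³)(7.3⁴)/(8·30.0³·8) = 111.26 N/mm
N_t = 9; L_s = 7.3·9 = 65.7 mm; δ_solid = L₀ − L_s = 112 − 65.7 = 46.3 mm
δ = F/k = 4880/111.26 = 43.861 mm
δ < δ_solid → spring does not go solid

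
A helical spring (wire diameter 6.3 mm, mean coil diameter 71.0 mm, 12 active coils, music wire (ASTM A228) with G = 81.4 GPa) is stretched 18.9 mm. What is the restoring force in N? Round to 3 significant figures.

k = Gd⁴/(8D³N_a) = (81.4×10³)(6.3⁴)/(8·71.0³·12) = 3.732 N/mm
F = k·δ = 3.732 × 18.9 = 70.535 N

70.5 N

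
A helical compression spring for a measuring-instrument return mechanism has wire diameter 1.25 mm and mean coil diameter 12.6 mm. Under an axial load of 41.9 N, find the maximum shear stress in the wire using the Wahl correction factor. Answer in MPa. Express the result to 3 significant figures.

787 MPa

Spring index C = D/d = 12.6/1.25 = 10.0800
K_W = (4C−1)/(4C−4) + 0.615/C = 39.320/36.320 + 0.0610 = 1.1436
τ₀ = 8FD/(πd³) = 8·41.9·12.6/(π·1.25³) = 4223.52/6.1359 = 688.33 MPa
τ_max = K·τ₀ = 1.1436 × 688.33 = 787.18 MPa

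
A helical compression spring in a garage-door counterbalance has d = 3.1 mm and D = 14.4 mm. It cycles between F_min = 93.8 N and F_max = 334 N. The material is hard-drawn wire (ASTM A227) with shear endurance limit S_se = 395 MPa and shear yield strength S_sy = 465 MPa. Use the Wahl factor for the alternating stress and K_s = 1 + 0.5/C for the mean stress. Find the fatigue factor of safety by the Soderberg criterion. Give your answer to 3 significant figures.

0.887

C = D/d = 14.4/3.1 = 4.6452; K_W = (4C−1)/(4C−4)+0.615/C = 1.3381; K_s = 1+0.5/C = 1.1076
F_a = (F_max−F_min)/2 = 120.1 N; F_m = (F_max+F_min)/2 = 213.9 N
τ_a = K_W·8F_aD/(πd³) = 1.3381 × 147.83 = 197.82 MPa
τ_m = K_s·8F_mD/(πd³) = 1.1076 × 263.29 = 291.63 MPa
Soderberg: 1/n_f = τ_a/S_se + τ_m/S_sy = 197.82/395 + 291.63/465 = 0.50080 + 0.62715 = 1.128
n_f = 1/1.128 = 0.8866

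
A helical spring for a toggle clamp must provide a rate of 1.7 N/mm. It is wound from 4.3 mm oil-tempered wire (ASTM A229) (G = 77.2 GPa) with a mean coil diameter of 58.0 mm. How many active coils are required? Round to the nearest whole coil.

10

N_a = Gd⁴/(8D³k) = (77.2×10³ × 4.3⁴)/(8 × 58.0³ × 1.7)
    = 2.63931e+07 / 2.65352e+06 = 9.946 → 10 coils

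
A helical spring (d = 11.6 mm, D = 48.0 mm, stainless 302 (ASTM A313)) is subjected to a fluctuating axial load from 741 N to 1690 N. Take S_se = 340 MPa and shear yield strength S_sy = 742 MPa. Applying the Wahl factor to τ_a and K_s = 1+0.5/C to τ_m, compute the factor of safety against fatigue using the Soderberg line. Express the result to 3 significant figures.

C = D/d = 48.0/11.6 = 4.1379; K_W = (4C−1)/(4C−4)+0.615/C = 1.3876; K_s = 1+0.5/C = 1.1208
F_a = (F_max−F_min)/2 = 474.5 N; F_m = (F_max+F_min)/2 = 1215.5 N
τ_a = K_W·8F_aD/(πd³) = 1.3876 × 37.157 = 51.561 MPa
τ_m = K_s·8F_mD/(πd³) = 1.1208 × 95.184 = 106.69 MPa
Soderberg: 1/n_f = τ_a/S_se + τ_m/S_sy = 51.561/340 + 106.69/742 = 0.15165 + 0.14378 = 0.29543
n_f = 1/0.29543 = 3.385

3.38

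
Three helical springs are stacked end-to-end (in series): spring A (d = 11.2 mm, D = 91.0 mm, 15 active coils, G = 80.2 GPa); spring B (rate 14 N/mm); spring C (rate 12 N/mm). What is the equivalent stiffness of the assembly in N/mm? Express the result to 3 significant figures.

4.42 N/mm

k_A = Gd⁴/(8D³N_a) = (80.2×10³)(11.2⁴)/(8·91.0³·15) = 13.955 N/mm
Series: 1/k_eq = 1/13.955 + 1/14 + 1/12 = 0.22642; k_eq = 4.4166 N/mm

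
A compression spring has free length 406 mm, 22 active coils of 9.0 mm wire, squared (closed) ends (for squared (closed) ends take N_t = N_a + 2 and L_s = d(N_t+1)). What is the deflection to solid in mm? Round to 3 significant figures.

181 mm

N_t = 24; L_s = 9.0·25 = 225 mm
δ_solid = L₀ − L_s = 406 − 225 = 181 mm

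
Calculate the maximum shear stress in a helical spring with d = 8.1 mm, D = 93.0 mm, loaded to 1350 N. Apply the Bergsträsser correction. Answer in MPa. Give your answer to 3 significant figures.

672 MPa

Spring index C = D/d = 93.0/8.1 = 11.4815
K_B = (4C+2)/(4C−3) = 47.926/42.926 = 1.1165
τ₀ = 8FD/(πd³) = 8·1350·93.0/(π·8.1³) = 1.0044e+06/1669.6 = 601.59 MPa
τ_max = K·τ₀ = 1.1165 × 601.59 = 671.66 MPa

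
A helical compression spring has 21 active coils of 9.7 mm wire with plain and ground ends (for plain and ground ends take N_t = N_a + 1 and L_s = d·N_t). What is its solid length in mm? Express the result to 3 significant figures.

213 mm

plain and ground ends: N_t = N_a + 1 = 21 + 1 = 22
L_s = d·N_t = 9.7 × 22 = 213.4 mm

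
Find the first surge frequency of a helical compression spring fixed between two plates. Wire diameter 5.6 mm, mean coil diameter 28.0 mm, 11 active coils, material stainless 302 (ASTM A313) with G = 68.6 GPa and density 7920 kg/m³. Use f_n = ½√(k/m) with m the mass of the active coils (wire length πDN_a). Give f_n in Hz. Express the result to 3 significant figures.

215 Hz

k = Gd⁴/(8D³N_a) = (68.6×10³)(5.6⁴)/(8·28.0³·11) = 34.924 N/mm = 34924 N/m
Wire length L = πDN_a = π·28.0·11 = 967.61 mm
m = ρ·(πd²/4)·L = 7920 × 24.63×10⁻⁶ m² × 0.96761 m = 0.18875 kg
f_n = ½√(k/m) = 0.5·√(34924/0.18875) = 0.5·√(1.8502e+05) = 215.07 Hz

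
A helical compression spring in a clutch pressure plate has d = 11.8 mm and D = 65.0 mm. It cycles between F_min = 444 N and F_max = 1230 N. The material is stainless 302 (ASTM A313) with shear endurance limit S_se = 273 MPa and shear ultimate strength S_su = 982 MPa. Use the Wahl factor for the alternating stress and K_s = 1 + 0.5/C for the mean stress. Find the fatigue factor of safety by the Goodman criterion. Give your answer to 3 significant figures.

C = D/d = 65.0/11.8 = 5.5085; K_W = (4C−1)/(4C−4)+0.615/C = 1.2780; K_s = 1+0.5/C = 1.0908
F_a = (F_max−F_min)/2 = 393 N; F_m = (F_max+F_min)/2 = 837 N
τ_a = K_W·8F_aD/(πd³) = 1.2780 × 39.591 = 50.598 MPa
τ_m = K_s·8F_mD/(πd³) = 1.0908 × 84.32 = 91.974 MPa
Goodman: 1/n_f = τ_a/S_se + τ_m/S_su = 50.598/273 + 91.974/982 = 0.18534 + 0.09366 = 0.279
n_f = 1/0.279 = 3.584

3.58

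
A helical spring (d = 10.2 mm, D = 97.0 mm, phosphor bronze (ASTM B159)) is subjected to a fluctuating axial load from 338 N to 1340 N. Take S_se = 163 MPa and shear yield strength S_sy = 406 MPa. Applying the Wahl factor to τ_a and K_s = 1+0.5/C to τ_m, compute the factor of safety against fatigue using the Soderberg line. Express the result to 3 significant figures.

C = D/d = 97.0/10.2 = 9.5098; K_W = (4C−1)/(4C−4)+0.615/C = 1.1528; K_s = 1+0.5/C = 1.0526
F_a = (F_max−F_min)/2 = 501 N; F_m = (F_max+F_min)/2 = 839 N
τ_a = K_W·8F_aD/(πd³) = 1.1528 × 116.61 = 134.43 MPa
τ_m = K_s·8F_mD/(πd³) = 1.0526 × 195.29 = 205.55 MPa
Soderberg: 1/n_f = τ_a/S_se + τ_m/S_sy = 134.43/163 + 205.55/406 = 0.82474 + 0.50629 = 1.331
n_f = 1/1.331 = 0.7513

0.751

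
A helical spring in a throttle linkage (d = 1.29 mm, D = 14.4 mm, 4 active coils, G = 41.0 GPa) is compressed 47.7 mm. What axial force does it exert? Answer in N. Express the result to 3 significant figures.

k = Gd⁴/(8D³N_a) = (41.0×10³)(1.29⁴)/(8·14.4³·4) = 1.1882 N/mm
F = k·δ = 1.1882 × 47.7 = 56.679 N

56.7 N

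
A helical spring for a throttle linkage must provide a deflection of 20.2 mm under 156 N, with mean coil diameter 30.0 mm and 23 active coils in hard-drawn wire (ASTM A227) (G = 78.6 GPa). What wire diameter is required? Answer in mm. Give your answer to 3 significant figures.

4.70 mm

Required rate k = F/δ = 156/20.2 = 7.7228 N/mm
d = (8D³N_a·k / G)^(1/4) = (8·30.0³·23·7.7228 / (78.6×10³))^0.25
  = (488.13)^0.25 = 4.7004 mm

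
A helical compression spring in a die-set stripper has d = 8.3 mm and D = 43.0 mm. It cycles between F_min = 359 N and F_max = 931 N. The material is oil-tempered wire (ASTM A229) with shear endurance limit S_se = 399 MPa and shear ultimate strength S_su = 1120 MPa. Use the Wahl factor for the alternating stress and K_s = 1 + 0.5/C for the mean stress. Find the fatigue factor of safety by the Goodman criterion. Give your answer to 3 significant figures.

C = D/d = 43.0/8.3 = 5.1807; K_W = (4C−1)/(4C−4)+0.615/C = 1.2981; K_s = 1+0.5/C = 1.0965
F_a = (F_max−F_min)/2 = 286 N; F_m = (F_max+F_min)/2 = 645 N
τ_a = K_W·8F_aD/(πd³) = 1.2981 × 54.77 = 71.097 MPa
τ_m = K_s·8F_mD/(πd³) = 1.0965 × 123.52 = 135.44 MPa
Goodman: 1/n_f = τ_a/S_se + τ_m/S_su = 71.097/399 + 135.44/1120 = 0.17819 + 0.12093 = 0.29912
n_f = 1/0.29912 = 3.343

3.34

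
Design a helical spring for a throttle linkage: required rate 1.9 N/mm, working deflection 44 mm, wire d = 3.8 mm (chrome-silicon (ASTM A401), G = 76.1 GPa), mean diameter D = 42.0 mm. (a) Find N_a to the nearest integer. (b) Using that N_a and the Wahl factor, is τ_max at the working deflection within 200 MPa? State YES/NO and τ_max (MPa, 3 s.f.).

N_a = Gd⁴/(8D³k) = (76.1×10³)(3.8⁴)/(8·42.0³·1.9) = 14.09 → N_a = 14
Actual rate k = Gd⁴/(8D³·14) = 1.9123 N/mm
Working load F = kδ = 1.9123·44 = 84.141 N
C = 42.0/3.8 = 11.0526; K_W = (4C−1)/(4C−4)+0.615/C = 1.1303
τ_max = K_W·8FD/(πd³) = 1.1303·164 = 185.36 MPa
τ_max ≤ 200 MPa → acceptable

(a) 14 coils; (b) YES, τ_max = 185 MPa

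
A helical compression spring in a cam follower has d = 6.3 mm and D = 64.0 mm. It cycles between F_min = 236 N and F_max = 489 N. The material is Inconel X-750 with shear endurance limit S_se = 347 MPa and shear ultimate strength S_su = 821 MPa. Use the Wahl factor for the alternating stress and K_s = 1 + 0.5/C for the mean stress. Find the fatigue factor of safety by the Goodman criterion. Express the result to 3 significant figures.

C = D/d = 64.0/6.3 = 10.1587; K_W = (4C−1)/(4C−4)+0.615/C = 1.1424; K_s = 1+0.5/C = 1.0492
F_a = (F_max−F_min)/2 = 126.5 N; F_m = (F_max+F_min)/2 = 362.5 N
τ_a = K_W·8F_aD/(πd³) = 1.1424 × 82.45 = 94.193 MPa
τ_m = K_s·8F_mD/(πd³) = 1.0492 × 236.27 = 247.9 MPa
Goodman: 1/n_f = τ_a/S_se + τ_m/S_su = 94.193/347 + 247.9/821 = 0.27145 + 0.30195 = 0.5734
n_f = 1/0.5734 = 1.744

1.74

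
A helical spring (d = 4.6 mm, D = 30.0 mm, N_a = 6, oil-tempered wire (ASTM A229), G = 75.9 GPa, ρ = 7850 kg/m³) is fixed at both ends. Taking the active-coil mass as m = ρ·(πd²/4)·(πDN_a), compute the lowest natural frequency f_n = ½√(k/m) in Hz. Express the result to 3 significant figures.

k = Gd⁴/(8D³N_a) = (75.9×10³)(4.6⁴)/(8·30.0³·6) = 26.222 N/mm = 26222 N/m
Wire length L = πDN_a = π·30.0·6 = 565.49 mm
m = ρ·(πd²/4)·L = 7850 × 16.619×10⁻⁶ m² × 0.56549 m = 0.073773 kg
f_n = ½√(k/m) = 0.5·√(26222/0.073773) = 0.5·√(3.5544e+05) = 298.1 Hz

298 Hz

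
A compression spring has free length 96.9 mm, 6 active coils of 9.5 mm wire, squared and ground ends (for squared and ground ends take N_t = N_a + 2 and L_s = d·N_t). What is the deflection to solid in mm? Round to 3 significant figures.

N_t = 8; L_s = 9.5·8 = 76 mm
δ_solid = L₀ − L_s = 96.9 − 76 = 20.9 mm

20.9 mm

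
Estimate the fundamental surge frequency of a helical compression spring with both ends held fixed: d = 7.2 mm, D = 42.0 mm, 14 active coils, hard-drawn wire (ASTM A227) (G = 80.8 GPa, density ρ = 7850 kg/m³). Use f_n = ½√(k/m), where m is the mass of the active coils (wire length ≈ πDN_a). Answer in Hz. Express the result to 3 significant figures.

105 Hz

k = Gd⁴/(8D³N_a) = (80.8×10³)(7.2⁴)/(8·42.0³·14) = 26.168 N/mm = 26168 N/m
Wire length L = πDN_a = π·42.0·14 = 1847.3 mm
m = ρ·(πd²/4)·L = 7850 × 40.715×10⁻⁶ m² × 1.8473 m = 0.59041 kg
f_n = ½√(k/m) = 0.5·√(26168/0.59041) = 0.5·√(44322) = 105.26 Hz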